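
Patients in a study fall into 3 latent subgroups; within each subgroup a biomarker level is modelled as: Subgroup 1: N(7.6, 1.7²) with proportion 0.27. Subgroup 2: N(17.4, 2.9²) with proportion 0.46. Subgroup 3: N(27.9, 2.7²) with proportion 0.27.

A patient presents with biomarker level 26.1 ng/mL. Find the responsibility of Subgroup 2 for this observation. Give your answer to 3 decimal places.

0.022

The responsibility of component k is π_k f_k(x) divided by Σ_j π_j f_j(x).
Component likelihoods at x = 26.1 ng/mL:
  L_1 = (1/(1.7·√(2π)))·exp(−(26.1−7.6)²/(2·1.7²)) = 0.234672·exp(-59.21280) = 4.5151e-27
  L_2 = (1/(2.9·√(2π)))·exp(−(26.1−17.4)²/(2·2.9²)) = 0.137566·exp(-4.50000) = 0.00152822
  L_3 = (1/(2.7·√(2π)))·exp(−(26.1−27.9)²/(2·2.7²)) = 0.147756·exp(-0.22222) = 0.118314
Prior × likelihood for each component:
  π_1·L_1 = 0.27 × 4.5151e-27 = 1.21908e-27
  π_2·L_2 = 0.46 × 0.00152822 = 0.000702983
  π_3·L_3 = 0.27 × 0.118314 = 0.0319448
Evidence: 1.21908e-27 + 0.000702983 + 0.0319448 = 0.0326478
So the posterior for Subgroup 2 is 0.000702983 / 0.0326478 ≈ 0.022.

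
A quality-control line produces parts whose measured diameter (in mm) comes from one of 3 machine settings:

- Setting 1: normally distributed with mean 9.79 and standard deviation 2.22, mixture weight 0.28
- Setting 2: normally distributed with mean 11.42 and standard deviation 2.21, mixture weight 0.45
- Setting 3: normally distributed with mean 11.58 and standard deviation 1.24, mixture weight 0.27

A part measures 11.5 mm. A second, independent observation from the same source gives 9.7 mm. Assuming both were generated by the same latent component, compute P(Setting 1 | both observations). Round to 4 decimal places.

0.2546

The responsibility of component k is π_k f_k(x) divided by Σ_j π_j f_j(x).
Since both observations come from the same component, the likelihood for component k is f_k(x₁)·f_k(x₂).
  f_1 = [(1/(2.22·√(2π)))·exp(−(11.5−9.79)²/(2·2.22²)) = 0.179704·exp(-0.29666) = 0.133573] × [0.179556] = 0.0239839
  f_2 = [(1/(2.21·√(2π)))·exp(−(11.5−11.42)²/(2·2.21²)) = 0.180517·exp(-0.00066) = 0.180399] × [0.133348] = 0.0240558
  f_3 = [(1/(1.24·√(2π)))·exp(−(11.5−11.58)²/(2·1.24²)) = 0.321728·exp(-0.00208) = 0.321059] × [0.10194] = 0.0327286
Prior × likelihood for each component:
  π_1·f_1 = 0.28 × 0.0239839 = 0.0067155
  π_2·f_2 = 0.45 × 0.0240558 = 0.0108251
  π_3·f_3 = 0.27 × 0.0327286 = 0.00883673
Normaliser: 0.0067155 + 0.0108251 + 0.00883673 = 0.0263774
P(Setting 1 | x) ≈ 0.2546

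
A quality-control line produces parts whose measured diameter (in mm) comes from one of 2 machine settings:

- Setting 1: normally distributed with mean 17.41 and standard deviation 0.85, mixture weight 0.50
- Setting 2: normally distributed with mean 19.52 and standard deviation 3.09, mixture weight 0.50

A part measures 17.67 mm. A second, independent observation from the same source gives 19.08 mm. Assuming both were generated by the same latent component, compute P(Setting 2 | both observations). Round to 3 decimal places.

0.311

The responsibility of component k is w_k f_k(x) divided by Σ_j w_j f_j(x).
Since both observations come from the same component, the likelihood for component k is f_k(x₁)·f_k(x₂).
  f_1 = [(1/(0.85·√(2π)))·exp(−(17.67−17.41)²/(2·0.85²)) = 0.469344·exp(-0.04678) = 0.447893] × [0.0681221] = 0.0305114
  f_2 = [(1/(3.09·√(2π)))·exp(−(17.67−19.52)²/(2·3.09²)) = 0.129108·exp(-0.17922) = 0.107923] × [0.127805] = 0.0137932
Unnormalised posteriors:
  w_1·f_1 = 0.50 × 0.0305114 = 0.0152557
  w_2·f_2 = 0.50 × 0.0137932 = 0.00689659
Sum: 0.0152557 + 0.00689659 = 0.0221523
P(Setting 2 | x) = 0.00689659 / 0.0221523 ≈ 0.311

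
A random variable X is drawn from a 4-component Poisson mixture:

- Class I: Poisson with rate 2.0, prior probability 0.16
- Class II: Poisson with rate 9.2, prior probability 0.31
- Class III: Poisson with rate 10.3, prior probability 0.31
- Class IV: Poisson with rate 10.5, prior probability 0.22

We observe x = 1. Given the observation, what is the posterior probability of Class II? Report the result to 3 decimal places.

By Bayes' theorem, P(k | x) = π_k f_k(x) / Σ_j π_j f_j(x).
Component likelihoods at x = 1:
  L_I = e^(−2.0)·2.0^1/1! = 0.270671
  L_II = e^(−9.2)·9.2^1/1! = 0.000929562
  L_III = e^(−10.3)·10.3^1/1! = 0.000346421
  L_IV = e^(−10.5)·10.5^1/1! = 0.000289133
Prior × likelihood for each component:
  π_I·L_I = 0.16 × 0.270671 = 0.0433073
  π_II·L_II = 0.31 × 0.000929562 = 0.000288164
  π_III·L_III = 0.31 × 0.000346421 = 0.00010739
  π_IV·L_IV = 0.22 × 0.000289133 = 6.36092e-05
Denominator: 0.0433073 + 0.000288164 + 0.00010739 + 6.36092e-05 = 0.0437665
P(Class II | 1) = 0.000288164 / 0.0437665 ≈ 0.007

0.007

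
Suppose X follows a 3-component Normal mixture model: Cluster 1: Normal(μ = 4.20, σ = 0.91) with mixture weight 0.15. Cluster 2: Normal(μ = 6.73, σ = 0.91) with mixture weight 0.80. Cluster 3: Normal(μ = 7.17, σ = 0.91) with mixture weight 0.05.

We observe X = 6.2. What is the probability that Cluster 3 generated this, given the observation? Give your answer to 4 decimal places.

The responsibility of component k is π_k f_k(x) divided by Σ_j π_j f_j(x).
Normal densities:
  L_1 = (1/(0.91·√(2π)))·exp(−(6.2−4.20)²/(2·0.91²)) = 0.438398·exp(-2.41517) = 0.0391719
  L_2 = (1/(0.91·√(2π)))·exp(−(6.2−6.73)²/(2·0.91²)) = 0.438398·exp(-0.16961) = 0.370007
  L_3 = (1/(0.91·√(2π)))·exp(−(6.2−7.17)²/(2·0.91²)) = 0.438398·exp(-0.56811) = 0.248395
Prior × likelihood for each component:
  π_1·L_1 = 0.15 × 0.0391719 = 0.00587579
  π_2·L_2 = 0.80 × 0.370007 = 0.296006
  π_3·L_3 = 0.05 × 0.248395 = 0.0124197
Sum: 0.00587579 + 0.296006 + 0.0124197 = 0.314301
P(Cluster 3 | x) = 0.0124197 / 0.314301 ≈ 0.0395

0.0395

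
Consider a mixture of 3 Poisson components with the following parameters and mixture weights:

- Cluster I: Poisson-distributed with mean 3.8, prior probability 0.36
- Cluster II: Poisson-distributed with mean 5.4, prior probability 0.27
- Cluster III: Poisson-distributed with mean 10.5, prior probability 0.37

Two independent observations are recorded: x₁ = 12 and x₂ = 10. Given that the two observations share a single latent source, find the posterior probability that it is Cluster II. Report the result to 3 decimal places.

The responsibility of component k is P(Z=k) f_k(x) divided by Σ_j P(Z=j) f_j(x).
Since both observations come from the same component, the likelihood for component k is f_k(x₁)·f_k(x₂).
  L_I = [e^(−3.8)·3.8^12/12! = 0.000423396] × [0.00387038] = 1.63871e-06
  L_II = [e^(−5.4)·5.4^12/12! = 0.00579693] × [0.0262412] = 0.000152119
  L_III = [e^(−10.5)·10.5^12/12! = 0.103239] × [0.123606] = 0.0127609
Weight by the priors:
  P(Z=I)·L_I = 0.36 × 1.63871e-06 = 5.89934e-07
  P(Z=II)·L_II = 0.27 × 0.000152119 = 4.1072e-05
  P(Z=III)·L_III = 0.37 × 0.0127609 = 0.00472152
Sum: 5.89934e-07 + 4.1072e-05 + 0.00472152 = 0.00476319
Responsibility of Cluster II: 4.1072e-05 / 0.00476319 ≈ 0.009

0.009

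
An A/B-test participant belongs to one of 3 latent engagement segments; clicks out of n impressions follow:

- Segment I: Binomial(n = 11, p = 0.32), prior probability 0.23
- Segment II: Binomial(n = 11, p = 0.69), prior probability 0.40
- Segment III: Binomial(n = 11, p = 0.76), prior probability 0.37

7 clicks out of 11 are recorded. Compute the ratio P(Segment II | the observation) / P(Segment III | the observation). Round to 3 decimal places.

The posterior odds equal the prior odds times the likelihood ratio: (π_i/π_j)·(f_i(x)/f_j(x)).
Evaluate each component's likelihood at the observed value:
  L_I = C(11,7)·0.32^7·0.68^4 = 330·0.000343597·0.213814 = 0.0242437
  L_II = C(11,7)·0.69^7·0.31^4 = 330·0.0744635·0.00923521 = 0.226936
  L_III = C(11,7)·0.76^7·0.24^4 = 330·0.146452·0.00331776 = 0.160344
0.0907746 / 0.0593275 ≈ 1.530

1.530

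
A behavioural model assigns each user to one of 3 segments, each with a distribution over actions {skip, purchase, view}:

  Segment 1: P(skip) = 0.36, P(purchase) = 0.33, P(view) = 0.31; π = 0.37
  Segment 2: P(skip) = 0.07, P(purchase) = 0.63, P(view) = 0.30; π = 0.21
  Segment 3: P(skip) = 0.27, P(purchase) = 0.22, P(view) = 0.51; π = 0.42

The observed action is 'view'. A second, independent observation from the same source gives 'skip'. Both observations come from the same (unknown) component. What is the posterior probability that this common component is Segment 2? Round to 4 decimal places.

P(component k | x) = π_k·f_k(x) / marginal(x), where marginal(x) = Σ_j π_j·f_j(x).
Since both observations come from the same component, the likelihood for component k is f_k(x₁)·f_k(x₂).
  L_1 = [0.31] × [0.36] = 0.1116
  L_2 = [0.3] × [0.07] = 0.021
  L_3 = [0.51] × [0.27] = 0.1377
Weight by the priors:
  π_1·L_1 = 0.37 × 0.1116 = 0.041292
  π_2·L_2 = 0.21 × 0.021 = 0.00441
  π_3·L_3 = 0.42 × 0.1377 = 0.057834
Evidence: 0.041292 + 0.00441 + 0.057834 = 0.103536
So the posterior for Segment 2 is 0.00441 / 0.103536 ≈ 0.0426.

0.0426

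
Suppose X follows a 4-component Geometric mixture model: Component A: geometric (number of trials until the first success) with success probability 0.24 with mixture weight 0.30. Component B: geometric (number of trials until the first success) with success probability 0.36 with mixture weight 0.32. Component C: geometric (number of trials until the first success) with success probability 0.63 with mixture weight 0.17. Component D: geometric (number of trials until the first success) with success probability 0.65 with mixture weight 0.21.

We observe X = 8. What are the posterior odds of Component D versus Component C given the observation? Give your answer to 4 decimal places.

Only the two components matter; the odds are (w_i f_i(x)) / (w_j f_j(x)).
Geometric probabilities:
  L_A = 0.24·(1−0.24)^7 = 0.24·0.146452 = 0.0351485
  L_B = 0.36·(1−0.36)^7 = 0.36·0.0439805 = 0.015833
  L_C = 0.63·(1−0.63)^7 = 0.63·0.000949319 = 0.000598071
  L_D = 0.65·(1−0.65)^7 = 0.65·0.000643393 = 0.000418205
Odds = (0.21/0.17) × (0.000418205/0.000598071) = 1.23529 × 0.699257 ≈ 0.8638

0.8638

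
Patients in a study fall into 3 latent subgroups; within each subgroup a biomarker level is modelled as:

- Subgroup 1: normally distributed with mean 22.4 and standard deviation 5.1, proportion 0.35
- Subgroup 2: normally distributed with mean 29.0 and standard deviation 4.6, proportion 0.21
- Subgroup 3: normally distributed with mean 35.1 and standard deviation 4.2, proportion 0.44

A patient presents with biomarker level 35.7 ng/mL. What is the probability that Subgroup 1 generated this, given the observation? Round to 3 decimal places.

P(component k | x) = π_k·f_k(x) / marginal(x), where marginal(x) = Σ_j π_j·f_j(x).
Component likelihoods at x = 35.7 ng/mL:
  L_1 = (1/(5.1·√(2π)))·exp(−(35.7−22.4)²/(2·5.1²)) = 0.078224·exp(-3.40042) = 0.00260949
  L_2 = (1/(4.6·√(2π)))·exp(−(35.7−29.0)²/(2·4.6²)) = 0.086727·exp(-1.06073) = 0.0300251
  L_3 = (1/(4.2·√(2π)))·exp(−(35.7−35.1)²/(2·4.2²)) = 0.094986·exp(-0.01020) = 0.0940219
Weight by the priors:
  π_1·L_1 = 0.35 × 0.00260949 = 0.00091332
  π_2·L_2 = 0.21 × 0.0300251 = 0.00630526
  π_3·L_3 = 0.44 × 0.0940219 = 0.0413697
Evidence: 0.00091332 + 0.00630526 + 0.0413697 = 0.0485882
P(Subgroup 1 | data) ≈ 0.019

0.019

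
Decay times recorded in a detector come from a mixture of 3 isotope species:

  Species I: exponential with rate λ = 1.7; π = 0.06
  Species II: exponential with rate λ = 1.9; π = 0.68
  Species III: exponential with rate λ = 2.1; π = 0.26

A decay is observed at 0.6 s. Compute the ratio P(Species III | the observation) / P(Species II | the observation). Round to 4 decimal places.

Since P(k|x) ∝ P(Z=k) f_k(x), the posterior odds are P(Z=i) f_i(x) / (P(Z=j) f_j(x)).
Evaluate each component's likelihood at the observed value:
  f_I = 0.613011
  f_II = 0.607656
  f_III = 0.595673
Posterior odds = (P(Z=III)·f_III) / (P(Z=II)·f_II) = (0.26·0.595673) / (0.68·0.607656) = 0.154875 / 0.413206 ≈ 0.3748

0.3748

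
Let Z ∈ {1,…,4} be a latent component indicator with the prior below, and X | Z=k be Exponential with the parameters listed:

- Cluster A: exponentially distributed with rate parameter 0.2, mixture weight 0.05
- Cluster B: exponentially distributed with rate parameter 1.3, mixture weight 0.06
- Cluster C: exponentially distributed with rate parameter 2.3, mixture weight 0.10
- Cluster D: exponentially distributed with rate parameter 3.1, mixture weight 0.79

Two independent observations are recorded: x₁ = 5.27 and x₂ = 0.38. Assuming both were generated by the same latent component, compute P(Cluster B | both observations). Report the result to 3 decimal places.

The responsibility of component k is P(Z=k) f_k(x) divided by Σ_j P(Z=j) f_j(x).
Since both observations come from the same component, the likelihood for component k is f_k(x₁)·f_k(x₂).
  p_A = [0.2·e^(−0.2·5.27) = 0.2·e^(−1.0540) = 0.0697082] × [0.185363] = 0.0129213
  p_B = [1.3·e^(−1.3·5.27) = 1.3·e^(−6.8510) = 0.00137592] × [0.793235] = 0.00109142
  p_C = [2.3·e^(−2.3·5.27) = 2.3·e^(−12.1210) = 1.25212e-05] × [0.959742] = 1.20171e-05
  p_D = [3.1·e^(−3.1·5.27) = 3.1·e^(−16.3370) = 2.49054e-07] × [0.954471] = 2.37714e-07
Prior × likelihood for each component:
  P(Z=A)·p_A = 0.05 × 0.0129213 = 0.000646067
  P(Z=B)·p_B = 0.06 × 0.00109142 = 6.54855e-05
  P(Z=C)·p_C = 0.10 × 1.20171e-05 = 1.20171e-06
  P(Z=D)·p_D = 0.79 × 2.37714e-07 = 1.87794e-07
Marginal: 0.000646067 + 6.54855e-05 + 1.20171e-06 + 1.87794e-07 = 0.000712941
P(Cluster B | x₁,x₂) = 6.54855e-05 / 0.000712941 ≈ 0.092

0.092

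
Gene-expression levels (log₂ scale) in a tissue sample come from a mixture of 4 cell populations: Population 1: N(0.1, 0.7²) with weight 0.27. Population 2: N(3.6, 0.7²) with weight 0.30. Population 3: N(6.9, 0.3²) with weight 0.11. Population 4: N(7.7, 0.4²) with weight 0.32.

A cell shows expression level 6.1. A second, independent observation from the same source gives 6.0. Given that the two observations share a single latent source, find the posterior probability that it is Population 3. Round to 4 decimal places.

P(component k | x) = π_k·f_k(x) / marginal(x), where marginal(x) = Σ_j π_j·f_j(x).
Since both observations come from the same component, the likelihood for component k is f_k(x₁)·f_k(x₂).
  p_1 = [6.3407e-17] × [2.13548e-16] = 1.35404e-32
  p_2 = [0.000968449] × [0.0015967] = 1.54633e-06
  p_3 = [0.0379866] × [0.0147728] = 0.00056117
  p_4 = [0.000334576] × [0.000119297] = 3.99137e-08
Unnormalised posteriors:
  π_1·p_1 = 0.27 × 1.35404e-32 = 3.65591e-33
  π_2·p_2 = 0.30 × 1.54633e-06 = 4.63898e-07
  π_3·p_3 = 0.11 × 0.00056117 = 6.17287e-05
  π_4·p_4 = 0.32 × 3.99137e-08 = 1.27724e-08
Evidence: 3.65591e-33 + 4.63898e-07 + 6.17287e-05 + 1.27724e-08 = 6.22053e-05
P(Population 3 | x₁,x₂) = 6.17287e-05 / 6.22053e-05 ≈ 0.9923

0.9923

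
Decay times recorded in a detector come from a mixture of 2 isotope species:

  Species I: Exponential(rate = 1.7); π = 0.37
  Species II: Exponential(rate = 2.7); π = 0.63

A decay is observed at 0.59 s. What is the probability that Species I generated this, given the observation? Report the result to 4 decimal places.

0.4001

The responsibility of component k is π_k f_k(x) divided by Σ_j π_j f_j(x).
Component likelihoods at x = 0.59 s:
  L_I = 1.7·e^(−1.7·0.59) = 1.7·e^(−1.0030) = 0.623522
  L_II = 2.7·e^(−2.7·0.59) = 2.7·e^(−1.5930) = 0.54895
Unnormalised posteriors:
  π_I·L_I = 0.37 × 0.623522 = 0.230703
  π_II·L_II = 0.63 × 0.54895 = 0.345838
Evidence: 0.230703 + 0.345838 = 0.576541
Responsibility of Species I: 0.230703 / 0.576541 ≈ 0.4001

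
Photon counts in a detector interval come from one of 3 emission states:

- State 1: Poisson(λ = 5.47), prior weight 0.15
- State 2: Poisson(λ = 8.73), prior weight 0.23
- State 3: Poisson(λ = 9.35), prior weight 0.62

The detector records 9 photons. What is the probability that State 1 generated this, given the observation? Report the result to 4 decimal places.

Apply Bayes' rule: the posterior for each component is proportional to its prior times its likelihood at x.
Evaluate each component's likelihood at the observed value:
  f_1 = 0.0508782
  f_2 = 0.131212
  f_3 = 0.130884
Unnormalised posteriors:
  π_1·f_1 = 0.15 × 0.0508782 = 0.00763174
  π_2·f_2 = 0.23 × 0.131212 = 0.0301788
  π_3·f_3 = 0.62 × 0.130884 = 0.0811484
Marginal: 0.00763174 + 0.0301788 + 0.0811484 = 0.118959
So the posterior for State 1 is 0.00763174 / 0.118959 ≈ 0.0642.

0.0642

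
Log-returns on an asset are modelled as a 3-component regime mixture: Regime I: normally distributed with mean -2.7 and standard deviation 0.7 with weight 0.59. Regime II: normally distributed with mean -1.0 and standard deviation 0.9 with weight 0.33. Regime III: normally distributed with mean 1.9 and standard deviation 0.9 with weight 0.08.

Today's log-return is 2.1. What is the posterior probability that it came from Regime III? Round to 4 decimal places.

The responsibility of component k is P(Z=k) f_k(x) divided by Σ_j P(Z=j) f_j(x).
Normal densities:
  L_I = 3.51124e-11
  L_II = 0.00117595
  L_III = 0.432458
Unnormalised posteriors:
  P(Z=I)·L_I = 0.59 × 3.51124e-11 = 2.07163e-11
  P(Z=II)·L_II = 0.33 × 0.00117595 = 0.000388064
  P(Z=III)·L_III = 0.08 × 0.432458 = 0.0345967
Sum: 2.07163e-11 + 0.000388064 + 0.0345967 = 0.0349847
P(Regime III | 2.1) ≈ 0.9889

0.9889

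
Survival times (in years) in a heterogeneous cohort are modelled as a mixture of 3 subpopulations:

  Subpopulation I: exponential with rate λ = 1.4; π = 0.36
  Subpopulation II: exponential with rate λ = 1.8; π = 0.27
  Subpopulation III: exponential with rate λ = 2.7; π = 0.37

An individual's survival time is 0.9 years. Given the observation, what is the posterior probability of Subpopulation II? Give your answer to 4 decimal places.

The responsibility of component k is π_k f_k(x) divided by Σ_j π_j f_j(x).
Exponential densities:
  p_I = 1.4·e^(−1.4·0.9) = 1.4·e^(−1.2600) = 0.397116
  p_II = 1.8·e^(−1.8·0.9) = 1.8·e^(−1.6200) = 0.356218
  p_III = 2.7·e^(−2.7·0.9) = 2.7·e^(−2.4300) = 0.237699
Multiply by the mixture weights:
  π_I·p_I = 0.36 × 0.397116 = 0.142962
  π_II·p_II = 0.27 × 0.356218 = 0.0961788
  π_III·p_III = 0.37 × 0.237699 = 0.0879488
Normaliser: 0.142962 + 0.0961788 + 0.0879488 = 0.327089
P(Subpopulation II | x) ≈ 0.2940

0.2940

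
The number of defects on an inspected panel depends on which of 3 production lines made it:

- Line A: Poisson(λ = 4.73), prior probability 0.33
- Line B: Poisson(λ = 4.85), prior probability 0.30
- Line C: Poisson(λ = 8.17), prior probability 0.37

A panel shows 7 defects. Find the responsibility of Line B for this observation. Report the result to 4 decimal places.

Posterior ∝ prior × likelihood, so P(k | x) ∝ π_k f_k(x); normalise over all components.
Poisson probabilities:
  f_A = e^(−4.73)·4.73^7/7! = 0.0927651
  f_B = e^(−4.85)·4.85^7/7! = 0.0980468
  f_C = e^(−8.17)·8.17^7/7! = 0.136439
Multiply by the mixture weights:
  π_A·f_A = 0.33 × 0.0927651 = 0.0306125
  π_B·f_B = 0.30 × 0.0980468 = 0.029414
  π_C·f_C = 0.37 × 0.136439 = 0.0504824
Marginal: 0.0306125 + 0.029414 + 0.0504824 = 0.110509
P(Line B | the observation) ≈ 0.2662

0.2662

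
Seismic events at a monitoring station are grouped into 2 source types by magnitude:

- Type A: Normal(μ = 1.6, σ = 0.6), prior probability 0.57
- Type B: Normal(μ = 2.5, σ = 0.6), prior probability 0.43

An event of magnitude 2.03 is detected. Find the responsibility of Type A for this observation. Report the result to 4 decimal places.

Apply Bayes' rule: the posterior for each component is proportional to its prior times its likelihood at x.
Normal densities:
  f_A = (1/(0.6·√(2π)))·exp(−(2.03−1.6)²/(2·0.6²)) = 0.664904·exp(-0.25681) = 0.514315
  f_B = (1/(0.6·√(2π)))·exp(−(2.03−2.5)²/(2·0.6²)) = 0.664904·exp(-0.30681) = 0.489232
Prior × likelihood for each component:
  w_A·f_A = 0.57 × 0.514315 = 0.29316
  w_B·f_B = 0.43 × 0.489232 = 0.21037
Normaliser: 0.29316 + 0.21037 = 0.50353
So the posterior for Type A is 0.29316 / 0.50353 ≈ 0.5822.

0.5822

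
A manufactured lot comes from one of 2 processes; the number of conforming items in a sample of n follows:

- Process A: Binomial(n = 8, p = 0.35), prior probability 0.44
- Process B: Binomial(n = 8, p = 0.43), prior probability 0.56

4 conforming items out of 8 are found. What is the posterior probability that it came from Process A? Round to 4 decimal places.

Posterior ∝ prior × likelihood, so P(k | x) ∝ P(Z=k) f_k(x); normalise over all components.
Binomial probabilities:
  p_A = C(8,4)·0.35^4·0.65^4 = 70·0.0150062·0.178506 = 0.18751
  p_B = C(8,4)·0.43^4·0.57^4 = 70·0.034188·0.10556 = 0.252622
Prior × likelihood for each component:
  P(Z=A)·p_A = 0.44 × 0.18751 = 0.0825042
  P(Z=B)·p_B = 0.56 × 0.252622 = 0.141468
Denominator: 0.0825042 + 0.141468 = 0.223973
Responsibility of Process A: 0.0825042 / 0.223973 ≈ 0.3684

0.3684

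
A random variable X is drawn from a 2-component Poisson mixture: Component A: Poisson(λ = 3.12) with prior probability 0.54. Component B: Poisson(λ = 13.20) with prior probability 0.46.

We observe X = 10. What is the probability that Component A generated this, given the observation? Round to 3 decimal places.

0.015

The responsibility of component k is π_k f_k(x) divided by Σ_j π_j f_j(x).
Poisson probabilities:
  L_A = e^(−3.12)·3.12^10/10! = 0.00106361
  L_B = e^(−13.20)·13.20^10/10! = 0.081901
Unnormalised posteriors:
  π_A·L_A = 0.54 × 0.00106361 = 0.000574352
  π_B·L_B = 0.46 × 0.081901 = 0.0376745
Denominator: 0.000574352 + 0.0376745 = 0.0382488
So the posterior for Component A is 0.000574352 / 0.0382488 ≈ 0.015.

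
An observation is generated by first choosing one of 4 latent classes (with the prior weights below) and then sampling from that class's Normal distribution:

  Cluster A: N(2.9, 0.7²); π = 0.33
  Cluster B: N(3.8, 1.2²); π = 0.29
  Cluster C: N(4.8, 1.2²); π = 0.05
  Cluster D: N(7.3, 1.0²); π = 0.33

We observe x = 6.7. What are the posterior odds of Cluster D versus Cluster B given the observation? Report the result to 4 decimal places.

21.1507

Only the two components matter; the odds are (w_i f_i(x)) / (w_j f_j(x)).
Normal densities:
  f_A = (1/(0.7·√(2π)))·exp(−(6.7−2.9)²/(2·0.7²)) = 0.569918·exp(-14.73469) = 2.27309e-07
  f_B = (1/(1.2·√(2π)))·exp(−(6.7−3.8)²/(2·1.2²)) = 0.332452·exp(-2.92014) = 0.0179279
  f_C = (1/(1.2·√(2π)))·exp(−(6.7−4.8)²/(2·1.2²)) = 0.332452·exp(-1.25347) = 0.0949189
  f_D = (1/(1.0·√(2π)))·exp(−(6.7−7.3)²/(2·1.0²)) = 0.398942·exp(-0.18000) = 0.333225
Odds = (0.33/0.29) × (0.333225/0.0179279) = 1.13793 × 18.587 ≈ 21.1507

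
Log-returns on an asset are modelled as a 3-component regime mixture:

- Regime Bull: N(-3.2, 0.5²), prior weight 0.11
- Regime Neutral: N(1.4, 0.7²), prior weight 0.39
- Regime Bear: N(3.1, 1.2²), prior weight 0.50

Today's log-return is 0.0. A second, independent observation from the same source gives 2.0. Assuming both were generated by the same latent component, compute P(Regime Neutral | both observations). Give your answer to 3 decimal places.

0.902

P(component k | x) = P(Z=k)·f_k(x) / marginal(x), where marginal(x) = Σ_j P(Z=j)·f_j(x).
Since both observations come from the same component, the likelihood for component k is f_k(x₁)·f_k(x₂).
  p_Bull = [1.01763e-09] × [2.60192e-24] = 2.64779e-33
  p_Neutral = [0.07713] × [0.394707] = 0.0304438
  p_Bear = [0.0118188] × [0.218406] = 0.00258129
Weight by the priors:
  P(Z=Bull)·p_Bull = 0.11 × 2.64779e-33 = 2.91257e-34
  P(Z=Neutral)·p_Neutral = 0.39 × 0.0304438 = 0.0118731
  P(Z=Bear)·p_Bear = 0.50 × 0.00258129 = 0.00129065
Evidence: 2.91257e-34 + 0.0118731 + 0.00129065 = 0.0131637
P(Regime Neutral | data) ≈ 0.902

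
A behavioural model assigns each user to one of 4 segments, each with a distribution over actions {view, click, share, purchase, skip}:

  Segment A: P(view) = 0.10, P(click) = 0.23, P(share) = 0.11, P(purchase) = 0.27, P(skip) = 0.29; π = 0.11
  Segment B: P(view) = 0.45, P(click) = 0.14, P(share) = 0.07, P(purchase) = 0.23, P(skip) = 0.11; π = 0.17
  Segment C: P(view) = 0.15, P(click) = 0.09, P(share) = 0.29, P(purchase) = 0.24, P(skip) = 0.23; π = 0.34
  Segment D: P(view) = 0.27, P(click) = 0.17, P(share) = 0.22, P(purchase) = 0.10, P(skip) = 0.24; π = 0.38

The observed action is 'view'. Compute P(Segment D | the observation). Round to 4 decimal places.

The responsibility of component k is P(Z=k) f_k(x) divided by Σ_j P(Z=j) f_j(x).
Categorical probabilities:
  L_A = 0.1
  L_B = 0.45
  L_C = 0.15
  L_D = 0.27
Prior × likelihood for each component:
  P(Z=A)·L_A = 0.11 × 0.1 = 0.011
  P(Z=B)·L_B = 0.17 × 0.45 = 0.0765
  P(Z=C)·L_C = 0.34 × 0.15 = 0.051
  P(Z=D)·L_D = 0.38 × 0.27 = 0.1026
Denominator: 0.011 + 0.0765 + 0.051 + 0.1026 = 0.2411
Responsibility of Segment D: 0.1026 / 0.2411 ≈ 0.4255

0.4255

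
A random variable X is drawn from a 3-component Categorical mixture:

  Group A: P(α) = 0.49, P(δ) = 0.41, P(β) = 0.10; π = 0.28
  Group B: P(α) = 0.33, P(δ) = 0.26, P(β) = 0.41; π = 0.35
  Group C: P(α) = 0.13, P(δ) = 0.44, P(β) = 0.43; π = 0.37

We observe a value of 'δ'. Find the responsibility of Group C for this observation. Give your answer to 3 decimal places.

0.442

By Bayes' theorem, P(k | x) = π_k f_k(x) / Σ_j π_j f_j(x).
Categorical probabilities:
  p_A = 0.41
  p_B = 0.26
  p_C = 0.44
Prior × likelihood for each component:
  π_A·p_A = 0.28 × 0.41 = 0.1148
  π_B·p_B = 0.35 × 0.26 = 0.091
  π_C·p_C = 0.37 × 0.44 = 0.1628
Evidence: 0.1148 + 0.091 + 0.1628 = 0.3686
So the posterior for Group C is 0.1628 / 0.3686 ≈ 0.442.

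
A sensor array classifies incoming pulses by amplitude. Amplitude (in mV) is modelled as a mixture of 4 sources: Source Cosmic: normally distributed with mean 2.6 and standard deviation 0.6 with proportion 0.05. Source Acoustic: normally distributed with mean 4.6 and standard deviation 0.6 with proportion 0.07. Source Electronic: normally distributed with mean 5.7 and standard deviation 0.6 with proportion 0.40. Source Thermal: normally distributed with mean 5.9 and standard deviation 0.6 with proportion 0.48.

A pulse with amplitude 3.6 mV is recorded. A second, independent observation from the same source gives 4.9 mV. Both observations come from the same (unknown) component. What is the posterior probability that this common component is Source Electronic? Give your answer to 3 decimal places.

Apply Bayes' rule: the posterior for each component is proportional to its prior times its likelihood at x.
Since both observations come from the same component, the likelihood for component k is f_k(x₁)·f_k(x₂).
  f_Cosmic = [0.165795] × [0.000428451] = 7.10351e-05
  f_Acoustic = [0.165795] × [0.586776] = 0.0972846
  f_Electronic = [0.00145447] × [0.27335] = 0.00039758
  f_Thermal = [0.000428451] × [0.165795] = 7.10351e-05
Multiply by the mixture weights:
  π_Cosmic·f_Cosmic = 0.05 × 7.10351e-05 = 3.55175e-06
  π_Acoustic·f_Acoustic = 0.07 × 0.0972846 = 0.00680992
  π_Electronic·f_Electronic = 0.40 × 0.00039758 = 0.000159032
  π_Thermal·f_Thermal = 0.48 × 7.10351e-05 = 3.40968e-05
Sum: 3.55175e-06 + 0.00680992 + 0.000159032 + 3.40968e-05 = 0.0070066
So the posterior for Source Electronic is 0.000159032 / 0.0070066 ≈ 0.023.

0.023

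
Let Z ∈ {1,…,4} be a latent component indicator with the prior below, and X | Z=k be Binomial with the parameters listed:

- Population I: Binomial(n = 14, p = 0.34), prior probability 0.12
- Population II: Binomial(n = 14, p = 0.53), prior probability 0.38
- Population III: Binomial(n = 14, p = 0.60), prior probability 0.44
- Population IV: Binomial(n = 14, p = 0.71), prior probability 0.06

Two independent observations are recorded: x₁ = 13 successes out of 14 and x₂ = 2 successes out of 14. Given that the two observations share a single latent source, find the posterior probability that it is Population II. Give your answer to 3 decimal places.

0.507

Posterior ∝ prior × likelihood, so P(k | x) ∝ π_k f_k(x); normalise over all components.
Since both observations come from the same component, the likelihood for component k is f_k(x₁)·f_k(x₂).
  L_I = [C(14,13)·0.34^13·0.66^1 = 14·8.11383e-07·0.66 = 7.49718e-06] × [0.0718665] = 5.38796e-07
  L_II = [C(14,13)·0.53^13·0.47^1 = 14·0.000260367·0.47 = 0.00171322] × [0.00297008] = 5.08838e-06
  L_III = [C(14,13)·0.60^13·0.40^1 = 14·0.00130607·0.4 = 0.00731399] × [0.000549622] = 4.01993e-06
  L_IV = [C(14,13)·0.71^13·0.29^1 = 14·0.0116509·0.29 = 0.0473026] × [1.62306e-05] = 7.67748e-07
Multiply by the mixture weights:
  π_I·L_I = 0.12 × 5.38796e-07 = 6.46555e-08
  π_II·L_II = 0.38 × 5.08838e-06 = 1.93358e-06
  π_III·L_III = 0.44 × 4.01993e-06 = 1.76877e-06
  π_IV·L_IV = 0.06 × 7.67748e-07 = 4.60649e-08
Evidence: 6.46555e-08 + 1.93358e-06 + 1.76877e-06 + 4.60649e-08 = 3.81307e-06
So the posterior for Population II is 1.93358e-06 / 3.81307e-06 ≈ 0.507.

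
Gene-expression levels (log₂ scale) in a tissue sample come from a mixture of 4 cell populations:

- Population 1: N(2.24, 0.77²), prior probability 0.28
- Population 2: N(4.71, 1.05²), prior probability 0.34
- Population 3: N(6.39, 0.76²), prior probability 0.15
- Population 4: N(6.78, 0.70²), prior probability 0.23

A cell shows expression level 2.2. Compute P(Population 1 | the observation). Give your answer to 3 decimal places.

0.951

P(component k | x) = π_k·f_k(x) / marginal(x), where marginal(x) = Σ_j π_j·f_j(x).
Normal densities:
  L_1 = 0.517408
  L_2 = 0.0218202
  L_3 = 1.31803e-07
  L_4 = 2.88377e-10
Weight by the priors:
  π_1·L_1 = 0.28 × 0.517408 = 0.144874
  π_2·L_2 = 0.34 × 0.0218202 = 0.00741888
  π_3·L_3 = 0.15 × 1.31803e-07 = 1.97705e-08
  π_4·L_4 = 0.23 × 2.88377e-10 = 6.63266e-11
Normaliser: 0.144874 + 0.00741888 + 1.97705e-08 + 6.63266e-11 = 0.152293
So the posterior for Population 1 is 0.144874 / 0.152293 ≈ 0.951.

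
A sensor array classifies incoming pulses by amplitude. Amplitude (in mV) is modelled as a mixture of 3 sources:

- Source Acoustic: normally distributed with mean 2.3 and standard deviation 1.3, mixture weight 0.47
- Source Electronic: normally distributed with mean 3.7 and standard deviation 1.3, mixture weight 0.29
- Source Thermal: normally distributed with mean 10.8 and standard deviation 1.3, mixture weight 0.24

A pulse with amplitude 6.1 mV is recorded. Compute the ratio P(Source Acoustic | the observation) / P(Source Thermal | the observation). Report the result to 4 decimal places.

The posterior odds equal the prior odds times the likelihood ratio: (P(Z=i)/P(Z=j))·(f_i(x)/f_j(x)).
Evaluate each component's likelihood at the observed value:
  f_Acoustic = (1/(1.3·√(2π)))·exp(−(6.1−2.3)²/(2·1.3²)) = 0.306879·exp(-4.27219) = 0.00428133
  f_Electronic = (1/(1.3·√(2π)))·exp(−(6.1−3.7)²/(2·1.3²)) = 0.306879·exp(-1.70414) = 0.05583
  f_Thermal = (1/(1.3·√(2π)))·exp(−(6.1−10.8)²/(2·1.3²)) = 0.306879·exp(-6.53550) = 0.000445281
0.00201222 / 0.000106867 ≈ 18.8292

18.8292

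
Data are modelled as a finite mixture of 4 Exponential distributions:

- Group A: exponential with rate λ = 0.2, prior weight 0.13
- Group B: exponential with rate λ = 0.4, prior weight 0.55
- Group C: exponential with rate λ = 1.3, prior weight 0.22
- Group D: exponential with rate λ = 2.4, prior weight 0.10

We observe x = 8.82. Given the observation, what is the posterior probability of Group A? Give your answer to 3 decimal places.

0.408

By Bayes' theorem, P(k | x) = π_k f_k(x) / Σ_j π_j f_j(x).
Evaluate each component's likelihood at the observed value:
  f_A = 0.2·e^(−0.2·8.82) = 0.2·e^(−1.7640) = 0.0342716
  f_B = 0.4·e^(−0.4·8.82) = 0.4·e^(−3.5280) = 0.0117454
  f_C = 1.3·e^(−1.3·8.82) = 1.3·e^(−11.4660) = 1.36246e-05
  f_D = 2.4·e^(−2.4·8.82) = 2.4·e^(−21.1680) = 1.53839e-09
Prior × likelihood for each component:
  π_A·f_A = 0.13 × 0.0342716 = 0.00445531
  π_B·f_B = 0.55 × 0.0117454 = 0.00645999
  π_C·f_C = 0.22 × 1.36246e-05 = 2.99741e-06
  π_D·f_D = 0.10 × 1.53839e-09 = 1.53839e-10
Denominator: 0.00445531 + 0.00645999 + 2.99741e-06 + 1.53839e-10 = 0.0109183
Responsibility of Group A: 0.00445531 / 0.0109183 ≈ 0.408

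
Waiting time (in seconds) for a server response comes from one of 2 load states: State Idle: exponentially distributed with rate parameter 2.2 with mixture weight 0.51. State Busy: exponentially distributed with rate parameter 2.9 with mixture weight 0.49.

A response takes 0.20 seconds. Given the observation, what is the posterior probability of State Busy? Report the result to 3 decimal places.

P(component k | x) = w_k·f_k(x) / marginal(x), where marginal(x) = Σ_j w_j·f_j(x).
Component likelihoods at x = 0.20 seconds:
  p_Idle = 1.41688
  p_Busy = 1.62371
Unnormalised posteriors:
  w_Idle·p_Idle = 0.51 × 1.41688 = 0.722609
  w_Busy·p_Busy = 0.49 × 1.62371 = 0.795616
Normaliser: 0.722609 + 0.795616 = 1.51822
Responsibility of State Busy: 0.795616 / 1.51822 ≈ 0.524

0.524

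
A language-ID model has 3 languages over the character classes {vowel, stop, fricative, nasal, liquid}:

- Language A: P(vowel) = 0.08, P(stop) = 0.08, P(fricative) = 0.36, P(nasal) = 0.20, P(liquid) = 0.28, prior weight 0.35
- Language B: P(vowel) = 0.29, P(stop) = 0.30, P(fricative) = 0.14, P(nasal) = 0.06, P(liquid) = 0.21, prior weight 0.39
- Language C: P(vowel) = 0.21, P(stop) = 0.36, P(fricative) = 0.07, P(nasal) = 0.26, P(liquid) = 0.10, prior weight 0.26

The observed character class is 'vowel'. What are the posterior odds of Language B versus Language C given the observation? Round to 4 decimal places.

2.0714

Only the two components matter; the odds are (π_i f_i(x)) / (π_j f_j(x)).
Evaluate each component's likelihood at the observed value:
  p_A = P(vowel | comp) = 0.08
  p_B = P(vowel | comp) = 0.29
  p_C = P(vowel | comp) = 0.21
0.1131 / 0.0546 ≈ 2.0714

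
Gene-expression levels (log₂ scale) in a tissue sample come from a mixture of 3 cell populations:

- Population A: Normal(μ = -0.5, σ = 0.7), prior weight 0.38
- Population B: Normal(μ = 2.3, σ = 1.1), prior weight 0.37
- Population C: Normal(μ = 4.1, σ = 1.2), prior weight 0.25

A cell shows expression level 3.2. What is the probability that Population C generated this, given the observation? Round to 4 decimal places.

0.3952

Apply Bayes' rule: the posterior for each component is proportional to its prior times its likelihood at x.
Component likelihoods at x = 3.2:
  f_A = (1/(0.7·√(2π)))·exp(−(3.2−-0.5)²/(2·0.7²)) = 0.569918·exp(-13.96939) = 4.88634e-07
  f_B = (1/(1.1·√(2π)))·exp(−(3.2−2.3)²/(2·1.1²)) = 0.362675·exp(-0.33471) = 0.25951
  f_C = (1/(1.2·√(2π)))·exp(−(3.2−4.1)²/(2·1.2²)) = 0.332452·exp(-0.28125) = 0.250948
Unnormalised posteriors:
  P(Z=A)·f_A = 0.38 × 4.88634e-07 = 1.85681e-07
  P(Z=B)·f_B = 0.37 × 0.25951 = 0.0960188
  P(Z=C)·f_C = 0.25 × 0.250948 = 0.062737
Marginal: 1.85681e-07 + 0.0960188 + 0.062737 = 0.158756
Responsibility of Population C: 0.062737 / 0.158756 ≈ 0.3952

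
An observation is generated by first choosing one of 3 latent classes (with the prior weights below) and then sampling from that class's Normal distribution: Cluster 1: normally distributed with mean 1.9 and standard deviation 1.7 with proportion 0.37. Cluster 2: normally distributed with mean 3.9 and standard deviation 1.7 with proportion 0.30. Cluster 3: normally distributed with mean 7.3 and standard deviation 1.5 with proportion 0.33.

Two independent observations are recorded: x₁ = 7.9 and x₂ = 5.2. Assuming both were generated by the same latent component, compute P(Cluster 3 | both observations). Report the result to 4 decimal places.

Posterior ∝ prior × likelihood, so P(k | x) ∝ π_k f_k(x); normalise over all components.
Since both observations come from the same component, the likelihood for component k is f_k(x₁)·f_k(x₂).
  f_1 = [(1/(1.7·√(2π)))·exp(−(7.9−1.9)²/(2·1.7²)) = 0.234672·exp(-6.22837) = 0.000462927] × [0.0356627] = 1.65092e-05
  f_2 = [(1/(1.7·√(2π)))·exp(−(7.9−3.9)²/(2·1.7²)) = 0.234672·exp(-2.76817) = 0.014732] × [0.175178] = 0.00258072
  f_3 = [(1/(1.5·√(2π)))·exp(−(7.9−7.3)²/(2·1.5²)) = 0.265962·exp(-0.08000) = 0.245513] × [0.0998183] = 0.0245067
Multiply by the mixture weights:
  π_1·f_1 = 0.37 × 1.65092e-05 = 6.10842e-06
  π_2·f_2 = 0.30 × 0.00258072 = 0.000774216
  π_3·f_3 = 0.33 × 0.0245067 = 0.00808722
Denominator: 6.10842e-06 + 0.000774216 + 0.00808722 = 0.00886755
P(Cluster 3 | data) = 0.00808722 / 0.00886755 ≈ 0.9120

0.9120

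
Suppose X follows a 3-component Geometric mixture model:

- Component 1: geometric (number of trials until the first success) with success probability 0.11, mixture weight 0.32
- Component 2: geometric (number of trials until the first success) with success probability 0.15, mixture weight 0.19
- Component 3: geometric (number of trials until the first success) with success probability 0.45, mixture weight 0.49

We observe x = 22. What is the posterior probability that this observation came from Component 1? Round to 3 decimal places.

0.764

P(component k | x) = π_k·f_k(x) / marginal(x), where marginal(x) = Σ_j π_j·f_j(x).
Component likelihoods at x = 22:
  p_1 = 0.11·(1−0.11)^21 = 0.11·0.0865347 = 0.00951881
  p_2 = 0.15·(1−0.15)^21 = 0.15·0.0329456 = 0.00494184
  p_3 = 0.45·(1−0.45)^21 = 0.45·3.52871e-06 = 1.58792e-06
Multiply by the mixture weights:
  π_1·p_1 = 0.32 × 0.00951881 = 0.00304602
  π_2·p_2 = 0.19 × 0.00494184 = 0.00093895
  π_3·p_3 = 0.49 × 1.58792e-06 = 7.78081e-07
Denominator: 0.00304602 + 0.00093895 + 7.78081e-07 = 0.00398575
P(Component 1 | 22) ≈ 0.764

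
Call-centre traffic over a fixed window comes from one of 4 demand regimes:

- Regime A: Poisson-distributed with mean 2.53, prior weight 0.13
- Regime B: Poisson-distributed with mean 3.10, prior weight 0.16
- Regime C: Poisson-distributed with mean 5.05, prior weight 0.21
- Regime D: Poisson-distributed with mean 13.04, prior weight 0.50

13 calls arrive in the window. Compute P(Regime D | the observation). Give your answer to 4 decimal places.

By Bayes' theorem, P(k | x) = π_k f_k(x) / Σ_j π_j f_j(x).
Evaluate each component's likelihood at the observed value:
  p_A = e^(−2.53)·2.53^13/13! = 2.22598e-06
  p_B = e^(−3.10)·3.10^13/13! = 1.76648e-05
  p_C = e^(−5.05)·5.05^13/13! = 0.00142995
  p_D = e^(−13.04)·13.04^13/13! = 0.109933
Unnormalised posteriors:
  π_A·p_A = 0.13 × 2.22598e-06 = 2.89378e-07
  π_B·p_B = 0.16 × 1.76648e-05 = 2.82637e-06
  π_C·p_C = 0.21 × 0.00142995 = 0.000300289
  π_D·p_D = 0.50 × 0.109933 = 0.0549665
Marginal: 2.89378e-07 + 2.82637e-06 + 0.000300289 + 0.0549665 = 0.0552699
P(Regime D | x) = 0.0549665 / 0.0552699 ≈ 0.9945

0.9945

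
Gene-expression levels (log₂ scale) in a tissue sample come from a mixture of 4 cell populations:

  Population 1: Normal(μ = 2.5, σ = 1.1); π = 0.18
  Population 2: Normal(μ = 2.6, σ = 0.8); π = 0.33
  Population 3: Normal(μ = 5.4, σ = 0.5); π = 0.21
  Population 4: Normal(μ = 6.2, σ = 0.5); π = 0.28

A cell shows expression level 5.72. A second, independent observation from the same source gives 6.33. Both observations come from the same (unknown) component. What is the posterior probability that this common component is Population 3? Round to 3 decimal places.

The responsibility of component k is P(Z=k) f_k(x) divided by Σ_j P(Z=j) f_j(x).
Since both observations come from the same component, the likelihood for component k is f_k(x₁)·f_k(x₂).
  L_1 = [0.00499803] × [0.000845335] = 4.22501e-06
  L_2 = [0.000248319] × [9.49023e-06] = 2.35661e-09
  L_3 = [0.650125] × [0.141481] = 0.0919801
  L_4 = [0.503289] × [0.771367] = 0.38822
Unnormalised posteriors:
  P(Z=1)·L_1 = 0.18 × 4.22501e-06 = 7.60502e-07
  P(Z=2)·L_2 = 0.33 × 2.35661e-09 = 7.7768e-10
  P(Z=3)·L_3 = 0.21 × 0.0919801 = 0.0193158
  P(Z=4)·L_4 = 0.28 × 0.38822 = 0.108702
Marginal: 7.60502e-07 + 7.7768e-10 + 0.0193158 + 0.108702 = 0.128018
P(Population 3 | x₁,x₂) ≈ 0.151

0.151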